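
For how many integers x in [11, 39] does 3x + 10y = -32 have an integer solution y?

gcd(10, 3) = 1.
By Bézout, 3*(-3) + 10*(1) = 1.
Particular solution: (6, -5).
General solution: x = 6 + 10t, y = -5 - 3t for integer t.
11 ≤ 6 + 10t ≤ 39 gives t ∈ [1, 3], which is 3 values.

3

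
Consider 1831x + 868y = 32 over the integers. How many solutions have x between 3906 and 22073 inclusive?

gcd(1831, 868) = 1.
By Bézout, 1831*(-201) + 868*(424) = 1.
Particular solution: (512, -1080).
General solution: x = 512 + 868t, y = -1080 - 1831t for integer t.
3906 ≤ 512 + 868t ≤ 22073 gives t ∈ [4, 24], which is 21 values.

21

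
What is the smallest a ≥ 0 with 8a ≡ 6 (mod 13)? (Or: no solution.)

gcd(13, 8) = 1  (13 = 1×8 + 5, 8 = 1×5 + 3, 5 = 1×3 + 2, 3 = 1×2 + 1, 2 = 2×1).
1 divides 6, so solutions exist.
Back-substituting, 8×(5) + 13×(-3) = 1.
So 8×(5) ≡ 1 (mod 13); multiply by 6: a ≡ 30 (mod 13).
Smallest nonnegative: a = 30 mod 13 = 4.

4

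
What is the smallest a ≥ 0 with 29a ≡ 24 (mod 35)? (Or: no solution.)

gcd(35, 29) = 1  (35 = 1*29 + 6, 29 = 4*6 + 5, 6 = 1*5 + 1, 5 = 5*1).
1 divides 24, so solutions exist.
Back-substituting, 29*(-6) + 35*(5) = 1.
So 29*(-6) ≡ 1 (mod 35); multiply by 24: a ≡ -144 (mod 35).
Smallest nonnegative: a = -144 mod 35 = 31.

31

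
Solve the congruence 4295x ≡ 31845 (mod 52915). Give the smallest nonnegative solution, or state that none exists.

gcd(52915, 4295) = 5  (52915 = 12*4295 + 1375, 4295 = 3*1375 + 170, 1375 = 8*170 + 15, 170 = 11*15 + 5, 15 = 3*5).
5 divides 31845, so solutions exist.
Back-substituting, 4295*(3425) + 52915*(-278) = 5.
So 4295*(3425) ≡ 5 (mod 52915); multiply by 6369: x ≡ 21813825 (mod 10583).
Smallest nonnegative: x = 21813825 mod 10583 = 2262.

2262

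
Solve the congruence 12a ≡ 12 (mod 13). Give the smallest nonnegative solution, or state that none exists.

1

gcd(13, 12):
  13 = 1×12 + 1
  12 = 12×1
so gcd(13, 12) = 1.
1 divides 12, so solutions exist.
Back-substitute for Bézout coefficients:
  1 = 13 - 1×12
  ... = 12×(-1) + 13×(1)
So 12×(-1) ≡ 1 (mod 13); multiply by 12: a ≡ -12 (mod 13).
Smallest nonnegative: a = -12 mod 13 = 1.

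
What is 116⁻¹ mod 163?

52

gcd(163, 116) = 1  (163 = 1×116 + 47, 116 = 2×47 + 22, 47 = 2×22 + 3, 22 = 7×3 + 1, 3 = 3×1).
Back-substituting, 116×(52) + 163×(-37) = 1.
So 116×52 ≡ 1 (mod 163), and 52 mod 163 = 52.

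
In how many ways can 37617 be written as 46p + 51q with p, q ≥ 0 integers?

16

gcd(51, 46):
  51 = 1×46 + 5
  46 = 9×5 + 1
  5 = 5×1
so gcd(51, 46) = 1.
Back-substitute for Bézout coefficients:
  1 = 46 - 9×5
  ... = 46×(10) + 51×(-9)
Scale by 37617: one solution is (376170, -338553). Reduce p mod 51: (45, 697).
General: p = 45 + 51t, q = 697 - 46t.
p ≥ 0 ⇒ t ≥ 0; q ≥ 0 ⇒ t ≤ 15. So t ∈ [0, 15]: 16 solutions.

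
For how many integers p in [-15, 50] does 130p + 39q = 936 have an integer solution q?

22

gcd(130, 39):
  130 = 3×39 + 13
  39 = 3×13
so gcd(130, 39) = 13.
Back-substitute for Bézout coefficients:
  13 = 130 - 3×39
  ... = 130×(1) + 39×(-3)
Scale by 72: particular solution (72, -216); reduce p mod 3: (0, 24).
General solution: p = 0 + 3t, q = 24 - 10t for integer t.
-15 ≤ 0 + 3t ≤ 50 gives t ∈ [-5, 16], which is 22 values.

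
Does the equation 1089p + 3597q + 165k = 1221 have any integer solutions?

yes

gcd(3597, 1089) = 33  (3597 = 3·1089 + 330, 1089 = 3·330 + 99, 330 = 3·99 + 33, 99 = 3·33).
gcd(33, 165) = 33.
33 divides 1221, so integer solutions exist.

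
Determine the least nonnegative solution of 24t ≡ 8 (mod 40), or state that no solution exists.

2

gcd(40, 24):
  40 = 1·24 + 16
  24 = 1·16 + 8
  16 = 2·8
so gcd(40, 24) = 8.
8 divides 8, so solutions exist.
Back-substitute for Bézout coefficients:
  8 = 24 - 1·16
  ... = 24·(2) + 40·(-1)
So 24·(2) ≡ 8 (mod 40); multiply by 1: t ≡ 2 (mod 5).
Smallest nonnegative: t = 2 mod 5 = 2.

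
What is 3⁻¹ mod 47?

16

gcd(47, 3) = 1  (47 = 15·3 + 2, 3 = 1·2 + 1, 2 = 2·1).
Back-substituting, 3·(16) + 47·(-1) = 1.
So 3·16 ≡ 1 (mod 47), and 16 mod 47 = 16.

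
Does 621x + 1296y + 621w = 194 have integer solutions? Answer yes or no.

no

gcd(1296, 621) = 27.
gcd(27, 621) = 27.
27 does not divide 194 (remainder 5), so no integer solutions.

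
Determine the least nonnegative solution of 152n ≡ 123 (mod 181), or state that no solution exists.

2

gcd(181, 152) = 1.
1 divides 123, so solutions exist.
By Bézout, 152*(-25) + 181*(21) = 1.
So 152*(-25) ≡ 1 (mod 181); multiply by 123: n ≡ -3075 (mod 181).
Smallest nonnegative: n = -3075 mod 181 = 2.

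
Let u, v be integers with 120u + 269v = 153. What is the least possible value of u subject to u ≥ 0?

gcd(269, 120):
  269 = 2×120 + 29
  120 = 4×29 + 4
  29 = 7×4 + 1
  4 = 4×1
so gcd(269, 120) = 1.
1 divides 153, so solutions exist.
Back-substitute for Bézout coefficients:
  1 = 29 - 7×4
  ... = 120×(-65) + 269×(29)
Scale by 153/1 = 153: (u₀, v₀) = (-9945, 4437).
General solution: u = -9945 + 269t, v = 4437 - 120t for integer t.
u ≥ 0: smallest is -9945 mod 269 = 8 (at t = 37), with v = -3.

8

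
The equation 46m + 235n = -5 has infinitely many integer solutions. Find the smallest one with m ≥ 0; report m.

5

gcd(235, 46):
  235 = 5×46 + 5
  46 = 9×5 + 1
  5 = 5×1
so gcd(235, 46) = 1.
1 divides -5, so solutions exist.
Back-substitute for Bézout coefficients:
  1 = 46 - 9×5
  ... = 46×(46) + 235×(-9)
Scale by -5/1 = -5: (m₀, n₀) = (-230, 45).
General solution: m = -230 + 235t, n = 45 - 46t for integer t.
m ≥ 0: smallest is -230 mod 235 = 5 (at t = 1), with n = -1.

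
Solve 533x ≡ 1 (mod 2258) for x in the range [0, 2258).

gcd(2258, 533) = 1  (2258 = 4·533 + 126, 533 = 4·126 + 29, 126 = 4·29 + 10, 29 = 2·10 + 9, 10 = 1·9 + 1, 9 = 9·1).
Back-substituting, 533·(-233) + 2258·(55) = 1.
So 533·-233 ≡ 1 (mod 2258), and -233 mod 2258 = 2025.

2025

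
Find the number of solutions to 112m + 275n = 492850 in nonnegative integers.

gcd(275, 112) = 1.
By Bézout, 112*(-27) + 275*(11) = 1.
One solution: (25, 1782).
General: m = 25 + 275t, n = 1782 - 112t.
m ≥ 0 ⇒ t ≥ 0; n ≥ 0 ⇒ t ≤ 15. So t ∈ [0, 15]: 16 solutions.

16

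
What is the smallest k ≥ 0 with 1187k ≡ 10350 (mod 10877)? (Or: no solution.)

gcd(10877, 1187) = 1.
1 divides 10350, so solutions exist.
By Bézout, 1187×(-3308) + 10877×(361) = 1.
So 1187×(-3308) ≡ 1 (mod 10877); multiply by 10350: k ≡ -34237800 (mod 10877).
Smallest nonnegative: k = -34237800 mod 10877 = 2996.

2996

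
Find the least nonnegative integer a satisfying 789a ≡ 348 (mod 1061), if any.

420

gcd(1061, 789) = 1  (1061 = 1×789 + 272, 789 = 2×272 + 245, 272 = 1×245 + 27, 245 = 9×27 + 2, 27 = 13×2 + 1, 2 = 2×1).
1 divides 348, so solutions exist.
Back-substituting, 789×(-511) + 1061×(380) = 1.
So 789×(-511) ≡ 1 (mod 1061); multiply by 348: a ≡ -177828 (mod 1061).
Smallest nonnegative: a = -177828 mod 1061 = 420.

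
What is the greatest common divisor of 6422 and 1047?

1

gcd(6422, 1047) = 1  (6422 = 6*1047 + 140, 1047 = 7*140 + 67, 140 = 2*67 + 6, 67 = 11*6 + 1, 6 = 6*1).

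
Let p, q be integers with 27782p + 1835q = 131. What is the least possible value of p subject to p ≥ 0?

gcd(27782, 1835) = 1.
1 divides 131, so solutions exist.
By Bézout, 27782*(-357) + 1835*(5405) = 1.
Scale by 131/1 = 131: (p₀, q₀) = (-46767, 708055).
General solution: p = -46767 + 1835t, q = 708055 - 27782t for integer t.
p ≥ 0: smallest is -46767 mod 1835 = 943 (at t = 26), with q = -14277.

943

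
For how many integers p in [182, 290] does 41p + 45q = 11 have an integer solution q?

gcd(45, 41) = 1.
By Bézout, 41·(11) + 45·(-10) = 1.
Particular solution: (31, -28).
General solution: p = 31 + 45t, q = -28 - 41t for integer t.
182 ≤ 31 + 45t ≤ 290 gives t ∈ [4, 5], which is 2 values.

2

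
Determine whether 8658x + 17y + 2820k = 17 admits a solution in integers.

gcd(8658, 17) = 1  (8658 = 509*17 + 5, 17 = 3*5 + 2, 5 = 2*2 + 1, 2 = 2*1).
gcd(1, 2820) = 1.
1 divides 17, so integer solutions exist.

yes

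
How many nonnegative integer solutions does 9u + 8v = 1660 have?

23

gcd(9, 8) = 1.
By Bézout, 9×(1) + 8×(-1) = 1.
One solution: (4, 203).
General: u = 4 + 8t, v = 203 - 9t.
u ≥ 0 ⇒ t ≥ 0; v ≥ 0 ⇒ t ≤ 22. So t ∈ [0, 22]: 23 solutions.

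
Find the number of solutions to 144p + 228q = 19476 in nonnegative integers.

gcd(228, 144) = 12.
By Bézout, 144·(8) + 228·(-5) = 12.
One solution: (7, 81).
General: p = 7 + 19t, q = 81 - 12t.
p ≥ 0 ⇒ t ≥ 0; q ≥ 0 ⇒ t ≤ 6. So t ∈ [0, 6]: 7 solutions.

7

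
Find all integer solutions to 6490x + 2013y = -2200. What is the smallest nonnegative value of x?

71

gcd(6490, 2013) = 11.
11 divides -2200, so solutions exist.
By Bézout, 6490*(-58) + 2013*(187) = 11.
Scale by -2200/11 = -200: (x₀, y₀) = (11600, -37400).
General solution: x = 11600 + 183t, y = -37400 - 590t for integer t.
x ≥ 0: smallest is 11600 mod 183 = 71 (at t = -63), with y = -230.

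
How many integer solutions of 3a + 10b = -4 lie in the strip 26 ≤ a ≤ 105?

8

gcd(10, 3) = 1  (10 = 3·3 + 1, 3 = 3·1).
Back-substituting, 3·(-3) + 10·(1) = 1.
Scale by -4: particular solution (12, -4); reduce a mod 10: (2, -1).
General solution: a = 2 + 10t, b = -1 - 3t for integer t.
26 ≤ 2 + 10t ≤ 105 gives t ∈ [3, 10], which is 8 values.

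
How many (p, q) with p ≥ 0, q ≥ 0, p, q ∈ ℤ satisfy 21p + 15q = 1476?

14

gcd(21, 15) = 3.
By Bézout, 21×(-2) + 15×(3) = 3.
One solution: (1, 97).
General: p = 1 + 5t, q = 97 - 7t.
p ≥ 0 ⇒ t ≥ 0; q ≥ 0 ⇒ t ≤ 13. So t ∈ [0, 13]: 14 solutions.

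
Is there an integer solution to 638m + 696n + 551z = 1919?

gcd(696, 638):
  696 = 1*638 + 58
  638 = 11*58
so gcd(696, 638) = 58.
gcd(58, 551) = 29.
29 does not divide 1919 (remainder 5), so no integer solutions.

no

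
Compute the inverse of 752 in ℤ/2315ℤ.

gcd(2315, 752) = 1  (2315 = 3×752 + 59, 752 = 12×59 + 44, 59 = 1×44 + 15, 44 = 2×15 + 14, 15 = 1×14 + 1, 14 = 14×1).
Back-substituting, 752×(-157) + 2315×(51) = 1.
So 752×-157 ≡ 1 (mod 2315), and -157 mod 2315 = 2158.

2158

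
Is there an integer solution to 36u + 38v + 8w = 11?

gcd(38, 36) = 2  (38 = 1×36 + 2, 36 = 18×2).
gcd(2, 8) = 2.
2 does not divide 11 (remainder 1), so no integer solutions.

no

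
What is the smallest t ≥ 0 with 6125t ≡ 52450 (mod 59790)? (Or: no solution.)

gcd(59790, 6125):
  59790 = 9×6125 + 4665
  6125 = 1×4665 + 1460
  4665 = 3×1460 + 285
  1460 = 5×285 + 35
  285 = 8×35 + 5
  35 = 7×5
so gcd(59790, 6125) = 5.
5 divides 52450, so solutions exist.
Back-substitute for Bézout coefficients:
  5 = 285 - 8×35
  ... = 6125×(-1679) + 59790×(172)
So 6125×(-1679) ≡ 5 (mod 59790); multiply by 10490: t ≡ -17612710 (mod 11958).
Smallest nonnegative: t = -17612710 mod 11958 = 1424.

1424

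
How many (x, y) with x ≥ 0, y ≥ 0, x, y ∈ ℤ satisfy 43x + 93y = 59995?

15

gcd(93, 43) = 1.
By Bézout, 43×(13) + 93×(-6) = 1.
One solution: (37, 628).
General: x = 37 + 93t, y = 628 - 43t.
x ≥ 0 ⇒ t ≥ 0; y ≥ 0 ⇒ t ≤ 14. So t ∈ [0, 14]: 15 solutions.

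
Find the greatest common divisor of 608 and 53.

1

gcd(608, 53):
  608 = 11·53 + 25
  53 = 2·25 + 3
  25 = 8·3 + 1
  3 = 3·1
so gcd(608, 53) = 1.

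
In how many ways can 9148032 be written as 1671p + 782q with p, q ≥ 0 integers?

7

gcd(1671, 782):
  1671 = 2·782 + 107
  782 = 7·107 + 33
  107 = 3·33 + 8
  33 = 4·8 + 1
  8 = 8·1
so gcd(1671, 782) = 1.
Back-substitute for Bézout coefficients:
  1 = 33 - 4·8
  ... = 1671·(-95) + 782·(203)
Scale by 9148032: one solution is (-869063040, 1857050496). Reduce p mod 782: (148, 11382).
General: p = 148 + 782t, q = 11382 - 1671t.
p ≥ 0 ⇒ t ≥ 0; q ≥ 0 ⇒ t ≤ 6. So t ∈ [0, 6]: 7 solutions.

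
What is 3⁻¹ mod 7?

gcd(7, 3) = 1.
By Bézout, 3·(-2) + 7·(1) = 1.
So 3·-2 ≡ 1 (mod 7), and -2 mod 7 = 5.

5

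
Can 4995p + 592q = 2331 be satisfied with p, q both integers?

gcd(4995, 592):
  4995 = 8×592 + 259
  592 = 2×259 + 74
  259 = 3×74 + 37
  74 = 2×37
so gcd(4995, 592) = 37.
37 divides 2331, so integer solutions exist.

yes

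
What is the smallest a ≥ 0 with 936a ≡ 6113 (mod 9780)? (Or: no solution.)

no solution

gcd(9780, 936) = 12.
12 does not divide 6113, so the congruence has no solution.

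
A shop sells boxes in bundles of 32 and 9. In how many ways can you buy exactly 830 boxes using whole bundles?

Need nonnegative integers with 32j + 9k = 830.
gcd(32, 9) = 1, and 32·(2) + 9·(-7) = 1.
So (j₀, k₀) = (1660, -5810); general j = 1660 + 9t, k = -5810 - 32t.
j ≥ 0 ⇒ t ≥ -184; k ≥ 0 ⇒ t ≤ -182. That's 3 values of t.

3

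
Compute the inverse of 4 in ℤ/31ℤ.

8

gcd(31, 4):
  31 = 7×4 + 3
  4 = 1×3 + 1
  3 = 3×1
so gcd(31, 4) = 1.
Back-substitute for Bézout coefficients:
  1 = 4 - 1×3
  ... = 4×(8) + 31×(-1)
So 4×8 ≡ 1 (mod 31), and 8 mod 31 = 8.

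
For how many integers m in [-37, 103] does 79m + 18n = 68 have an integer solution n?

gcd(79, 18):
  79 = 4·18 + 7
  18 = 2·7 + 4
  7 = 1·4 + 3
  4 = 1·3 + 1
  3 = 3·1
so gcd(79, 18) = 1.
Back-substitute for Bézout coefficients:
  1 = 4 - 1·3
  ... = 79·(-5) + 18·(22)
Scale by 68: particular solution (-340, 1496); reduce m mod 18: (2, -5).
General solution: m = 2 + 18t, n = -5 - 79t for integer t.
-37 ≤ 2 + 18t ≤ 103 gives t ∈ [-2, 5], which is 8 values.

8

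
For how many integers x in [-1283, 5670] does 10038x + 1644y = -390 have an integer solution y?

gcd(10038, 1644) = 6  (10038 = 6*1644 + 174, 1644 = 9*174 + 78, 174 = 2*78 + 18, 78 = 4*18 + 6, 18 = 3*6).
Back-substituting, 10038*(-85) + 1644*(519) = 6.
Scale by -65: particular solution (5525, -33735); reduce x mod 274: (45, -275).
General solution: x = 45 + 274t, y = -275 - 1673t for integer t.
-1283 ≤ 45 + 274t ≤ 5670 gives t ∈ [-4, 20], which is 25 values.

25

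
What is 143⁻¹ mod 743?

gcd(743, 143) = 1.
By Bézout, 143*(-239) + 743*(46) = 1.
So 143*-239 ≡ 1 (mod 743), and -239 mod 743 = 504.

504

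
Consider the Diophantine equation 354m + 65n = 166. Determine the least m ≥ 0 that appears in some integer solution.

gcd(354, 65):
  354 = 5*65 + 29
  65 = 2*29 + 7
  29 = 4*7 + 1
  7 = 7*1
so gcd(354, 65) = 1.
1 divides 166, so solutions exist.
Back-substitute for Bézout coefficients:
  1 = 29 - 4*7
  ... = 354*(9) + 65*(-49)
Scale by 166/1 = 166: (m₀, n₀) = (1494, -8134).
General solution: m = 1494 + 65t, n = -8134 - 354t for integer t.
m ≥ 0: smallest is 1494 mod 65 = 64 (at t = -22), with n = -346.

64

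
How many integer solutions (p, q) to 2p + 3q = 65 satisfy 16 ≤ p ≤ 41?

gcd(3, 2) = 1.
By Bézout, 2·(-1) + 3·(1) = 1.
Particular solution: (1, 21).
General solution: p = 1 + 3t, q = 21 - 2t for integer t.
16 ≤ 1 + 3t ≤ 41 gives t ∈ [5, 13], which is 9 values.

9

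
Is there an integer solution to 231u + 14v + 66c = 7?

yes

gcd(231, 14) = 7.
gcd(7, 66) = 1.
1 divides 7, so integer solutions exist.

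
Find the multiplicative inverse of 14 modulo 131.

103

gcd(131, 14):
  131 = 9×14 + 5
  14 = 2×5 + 4
  5 = 1×4 + 1
  4 = 4×1
so gcd(131, 14) = 1.
Back-substitute for Bézout coefficients:
  1 = 5 - 1×4
  ... = 14×(-28) + 131×(3)
So 14×-28 ≡ 1 (mod 131), and -28 mod 131 = 103.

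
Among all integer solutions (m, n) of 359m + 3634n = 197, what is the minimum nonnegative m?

203

gcd(3634, 359):
  3634 = 10·359 + 44
  359 = 8·44 + 7
  44 = 6·7 + 2
  7 = 3·2 + 1
  2 = 2·1
so gcd(3634, 359) = 1.
1 divides 197, so solutions exist.
Back-substitute for Bézout coefficients:
  1 = 7 - 3·2
  ... = 359·(1569) + 3634·(-155)
Scale by 197/1 = 197: (m₀, n₀) = (309093, -30535).
General solution: m = 309093 + 3634t, n = -30535 - 359t for integer t.
m ≥ 0: smallest is 309093 mod 3634 = 203 (at t = -85), with n = -20.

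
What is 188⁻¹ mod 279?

233

gcd(279, 188) = 1.
By Bézout, 188*(-46) + 279*(31) = 1.
So 188*-46 ≡ 1 (mod 279), and -46 mod 279 = 233.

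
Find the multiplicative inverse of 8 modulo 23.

gcd(23, 8):
  23 = 2·8 + 7
  8 = 1·7 + 1
  7 = 7·1
so gcd(23, 8) = 1.
Back-substitute for Bézout coefficients:
  1 = 8 - 1·7
  ... = 8·(3) + 23·(-1)
So 8·3 ≡ 1 (mod 23), and 3 mod 23 = 3.

3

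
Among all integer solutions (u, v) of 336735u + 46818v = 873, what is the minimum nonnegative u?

gcd(336735, 46818) = 9  (336735 = 7*46818 + 9009, 46818 = 5*9009 + 1773, 9009 = 5*1773 + 144, 1773 = 12*144 + 45, 144 = 3*45 + 9, 45 = 5*9).
9 divides 873, so solutions exist.
Back-substituting, 336735*(977) + 46818*(-7027) = 9.
Scale by 873/9 = 97: (u₀, v₀) = (94769, -681619).
General solution: u = 94769 + 5202t, v = -681619 - 37415t for integer t.
u ≥ 0: smallest is 94769 mod 5202 = 1133 (at t = -18), with v = -8149.

1133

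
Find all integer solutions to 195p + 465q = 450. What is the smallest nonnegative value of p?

gcd(465, 195):
  465 = 2*195 + 75
  195 = 2*75 + 45
  75 = 1*45 + 30
  45 = 1*30 + 15
  30 = 2*15
so gcd(465, 195) = 15.
15 divides 450, so solutions exist.
Back-substitute for Bézout coefficients:
  15 = 45 - 1*30
  ... = 195*(12) + 465*(-5)
Scale by 450/15 = 30: (p₀, q₀) = (360, -150).
General solution: p = 360 + 31t, q = -150 - 13t for integer t.
p ≥ 0: smallest is 360 mod 31 = 19 (at t = -11), with q = -7.

19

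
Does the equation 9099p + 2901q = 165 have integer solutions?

gcd(9099, 2901) = 3  (9099 = 3·2901 + 396, 2901 = 7·396 + 129, 396 = 3·129 + 9, 129 = 14·9 + 3, 9 = 3·3).
3 divides 165, so integer solutions exist.

yes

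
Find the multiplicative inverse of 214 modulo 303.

160

gcd(303, 214) = 1.
By Bézout, 214×(-143) + 303×(101) = 1.
So 214×-143 ≡ 1 (mod 303), and -143 mod 303 = 160.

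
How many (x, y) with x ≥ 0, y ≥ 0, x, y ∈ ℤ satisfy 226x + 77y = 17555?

gcd(226, 77):
  226 = 2·77 + 72
  77 = 1·72 + 5
  72 = 14·5 + 2
  5 = 2·2 + 1
  2 = 2·1
so gcd(226, 77) = 1.
Back-substitute for Bézout coefficients:
  1 = 5 - 2·2
  ... = 226·(-31) + 77·(91)
Scale by 17555: one solution is (-544205, 1597505). Reduce x mod 77: (31, 137).
General: x = 31 + 77t, y = 137 - 226t.
x ≥ 0 ⇒ t ≥ 0; y ≥ 0 ⇒ t ≤ 0. So t ∈ [0, 0]: 1 solution.

1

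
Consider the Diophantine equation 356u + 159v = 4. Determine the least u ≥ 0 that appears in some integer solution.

134

gcd(356, 159) = 1.
1 divides 4, so solutions exist.
By Bézout, 356×(-46) + 159×(103) = 1.
Scale by 4/1 = 4: (u₀, v₀) = (-184, 412).
General solution: u = -184 + 159t, v = 412 - 356t for integer t.
u ≥ 0: smallest is -184 mod 159 = 134 (at t = 2), with v = -300.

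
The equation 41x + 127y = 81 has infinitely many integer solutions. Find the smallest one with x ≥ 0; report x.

gcd(127, 41) = 1.
1 divides 81, so solutions exist.
By Bézout, 41*(31) + 127*(-10) = 1.
Scale by 81/1 = 81: (x₀, y₀) = (2511, -810).
General solution: x = 2511 + 127t, y = -810 - 41t for integer t.
x ≥ 0: smallest is 2511 mod 127 = 98 (at t = -19), with y = -31.

98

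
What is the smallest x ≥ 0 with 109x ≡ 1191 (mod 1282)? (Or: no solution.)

599

gcd(1282, 109) = 1.
1 divides 1191, so solutions exist.
By Bézout, 109·(247) + 1282·(-21) = 1.
So 109·(247) ≡ 1 (mod 1282); multiply by 1191: x ≡ 294177 (mod 1282).
Smallest nonnegative: x = 294177 mod 1282 = 599.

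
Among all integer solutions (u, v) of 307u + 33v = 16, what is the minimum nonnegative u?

gcd(307, 33):
  307 = 9·33 + 10
  33 = 3·10 + 3
  10 = 3·3 + 1
  3 = 3·1
so gcd(307, 33) = 1.
1 divides 16, so solutions exist.
Back-substitute for Bézout coefficients:
  1 = 10 - 3·3
  ... = 307·(10) + 33·(-93)
Scale by 16/1 = 16: (u₀, v₀) = (160, -1488).
General solution: u = 160 + 33t, v = -1488 - 307t for integer t.
u ≥ 0: smallest is 160 mod 33 = 28 (at t = -4), with v = -260.

28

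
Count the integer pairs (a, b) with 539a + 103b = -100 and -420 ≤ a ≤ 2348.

27

gcd(539, 103) = 1  (539 = 5·103 + 24, 103 = 4·24 + 7, 24 = 3·7 + 3, 7 = 2·3 + 1, 3 = 3·1).
Back-substituting, 539·(-30) + 103·(157) = 1.
Scale by -100: particular solution (3000, -15700); reduce a mod 103: (13, -69).
General solution: a = 13 + 103t, b = -69 - 539t for integer t.
-420 ≤ 13 + 103t ≤ 2348 gives t ∈ [-4, 22], which is 27 values.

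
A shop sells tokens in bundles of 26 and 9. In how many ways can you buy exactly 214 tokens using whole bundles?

Need nonnegative integers with 26j + 9k = 214.
gcd(26, 9) = 1, and 26·(-1) + 9·(3) = 1.
So (j₀, k₀) = (-214, 642); general j = -214 + 9t, k = 642 - 26t.
j ≥ 0 ⇒ t ≥ 24; k ≥ 0 ⇒ t ≤ 24. That's 1 value of t.

1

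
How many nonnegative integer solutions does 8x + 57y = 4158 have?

9

gcd(57, 8) = 1.
By Bézout, 8×(-7) + 57×(1) = 1.
One solution: (21, 70).
General: x = 21 + 57t, y = 70 - 8t.
x ≥ 0 ⇒ t ≥ 0; y ≥ 0 ⇒ t ≤ 8. So t ∈ [0, 8]: 9 solutions.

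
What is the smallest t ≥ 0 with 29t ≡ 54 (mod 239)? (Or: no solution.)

109

gcd(239, 29):
  239 = 8·29 + 7
  29 = 4·7 + 1
  7 = 7·1
so gcd(239, 29) = 1.
1 divides 54, so solutions exist.
Back-substitute for Bézout coefficients:
  1 = 29 - 4·7
  ... = 29·(33) + 239·(-4)
So 29·(33) ≡ 1 (mod 239); multiply by 54: t ≡ 1782 (mod 239).
Smallest nonnegative: t = 1782 mod 239 = 109.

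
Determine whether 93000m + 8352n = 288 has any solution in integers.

yes

gcd(93000, 8352) = 24.
24 divides 288, so integer solutions exist.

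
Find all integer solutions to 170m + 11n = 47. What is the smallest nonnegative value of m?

gcd(170, 11):
  170 = 15×11 + 5
  11 = 2×5 + 1
  5 = 5×1
so gcd(170, 11) = 1.
1 divides 47, so solutions exist.
Back-substitute for Bézout coefficients:
  1 = 11 - 2×5
  ... = 170×(-2) + 11×(31)
Scale by 47/1 = 47: (m₀, n₀) = (-94, 1457).
General solution: m = -94 + 11t, n = 1457 - 170t for integer t.
m ≥ 0: smallest is -94 mod 11 = 5 (at t = 9), with n = -73.

5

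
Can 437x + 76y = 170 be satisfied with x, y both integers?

no

gcd(437, 76) = 19  (437 = 5*76 + 57, 76 = 1*57 + 19, 57 = 3*19).
19 does not divide 170 (remainder 18), so no integer solutions.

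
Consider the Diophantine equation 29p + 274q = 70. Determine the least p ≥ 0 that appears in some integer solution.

gcd(274, 29) = 1  (274 = 9×29 + 13, 29 = 2×13 + 3, 13 = 4×3 + 1, 3 = 3×1).
1 divides 70, so solutions exist.
Back-substituting, 29×(-85) + 274×(9) = 1.
Scale by 70/1 = 70: (p₀, q₀) = (-5950, 630).
General solution: p = -5950 + 274t, q = 630 - 29t for integer t.
p ≥ 0: smallest is -5950 mod 274 = 78 (at t = 22), with q = -8.

78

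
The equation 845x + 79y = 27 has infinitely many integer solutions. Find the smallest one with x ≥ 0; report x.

68

gcd(845, 79) = 1  (845 = 10·79 + 55, 79 = 1·55 + 24, 55 = 2·24 + 7, 24 = 3·7 + 3, 7 = 2·3 + 1, 3 = 3·1).
1 divides 27, so solutions exist.
Back-substituting, 845·(23) + 79·(-246) = 1.
Scale by 27/1 = 27: (x₀, y₀) = (621, -6642).
General solution: x = 621 + 79t, y = -6642 - 845t for integer t.
x ≥ 0: smallest is 621 mod 79 = 68 (at t = -7), with y = -727.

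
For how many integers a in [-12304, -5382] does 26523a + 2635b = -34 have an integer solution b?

3

gcd(26523, 2635):
  26523 = 10·2635 + 173
  2635 = 15·173 + 40
  173 = 4·40 + 13
  40 = 3·13 + 1
  13 = 13·1
so gcd(26523, 2635) = 1.
Back-substitute for Bézout coefficients:
  1 = 40 - 3·13
  ... = 26523·(-198) + 2635·(1993)
Scale by -34: particular solution (6732, -67762); reduce a mod 2635: (1462, -14716).
General solution: a = 1462 + 2635t, b = -14716 - 26523t for integer t.
-12304 ≤ 1462 + 2635t ≤ -5382 gives t ∈ [-5, -3], which is 3 values.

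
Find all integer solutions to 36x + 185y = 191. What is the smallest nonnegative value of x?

31

gcd(185, 36) = 1  (185 = 5·36 + 5, 36 = 7·5 + 1, 5 = 5·1).
1 divides 191, so solutions exist.
Back-substituting, 36·(36) + 185·(-7) = 1.
Scale by 191/1 = 191: (x₀, y₀) = (6876, -1337).
General solution: x = 6876 + 185t, y = -1337 - 36t for integer t.
x ≥ 0: smallest is 6876 mod 185 = 31 (at t = -37), with y = -5.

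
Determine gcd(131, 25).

gcd(131, 25) = 1  (131 = 5×25 + 6, 25 = 4×6 + 1, 6 = 6×1).

1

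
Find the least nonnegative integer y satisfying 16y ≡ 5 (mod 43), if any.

gcd(43, 16) = 1  (43 = 2*16 + 11, 16 = 1*11 + 5, 11 = 2*5 + 1, 5 = 5*1).
1 divides 5, so solutions exist.
Back-substituting, 16*(-8) + 43*(3) = 1.
So 16*(-8) ≡ 1 (mod 43); multiply by 5: y ≡ -40 (mod 43).
Smallest nonnegative: y = -40 mod 43 = 3.

3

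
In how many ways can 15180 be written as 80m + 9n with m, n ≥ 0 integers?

gcd(80, 9) = 1.
By Bézout, 80*(-1) + 9*(9) = 1.
One solution: (3, 1660).
General: m = 3 + 9t, n = 1660 - 80t.
m ≥ 0 ⇒ t ≥ 0; n ≥ 0 ⇒ t ≤ 20. So t ∈ [0, 20]: 21 solutions.

21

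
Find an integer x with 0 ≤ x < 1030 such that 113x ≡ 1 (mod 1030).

237

gcd(1030, 113) = 1.
By Bézout, 113×(237) + 1030×(-26) = 1.
So 113×237 ≡ 1 (mod 1030), and 237 mod 1030 = 237.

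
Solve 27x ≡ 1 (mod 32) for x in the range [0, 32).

gcd(32, 27) = 1.
By Bézout, 27*(-13) + 32*(11) = 1.
So 27*-13 ≡ 1 (mod 32), and -13 mod 32 = 19.

19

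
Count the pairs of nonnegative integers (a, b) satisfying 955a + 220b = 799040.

20

gcd(955, 220) = 5  (955 = 4*220 + 75, 220 = 2*75 + 70, 75 = 1*70 + 5, 70 = 14*5).
Back-substituting, 955*(3) + 220*(-13) = 5.
Scale by 159808: one solution is (479424, -2077504). Reduce a mod 44: (0, 3632).
General: a = 0 + 44t, b = 3632 - 191t.
a ≥ 0 ⇒ t ≥ 0; b ≥ 0 ⇒ t ≤ 19. So t ∈ [0, 19]: 20 solutions.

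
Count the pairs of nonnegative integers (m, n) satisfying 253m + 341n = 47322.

gcd(341, 253) = 11  (341 = 1×253 + 88, 253 = 2×88 + 77, 88 = 1×77 + 11, 77 = 7×11).
Back-substituting, 253×(-4) + 341×(3) = 11.
Scale by 4302: one solution is (-17208, 12906). Reduce m mod 31: (28, 118).
General: m = 28 + 31t, n = 118 - 23t.
m ≥ 0 ⇒ t ≥ 0; n ≥ 0 ⇒ t ≤ 5. So t ∈ [0, 5]: 6 solutions.

6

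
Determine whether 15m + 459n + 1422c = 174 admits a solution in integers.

yes

gcd(459, 15):
  459 = 30·15 + 9
  15 = 1·9 + 6
  9 = 1·6 + 3
  6 = 2·3
so gcd(459, 15) = 3.
gcd(3, 1422) = 3.
3 divides 174, so integer solutions exist.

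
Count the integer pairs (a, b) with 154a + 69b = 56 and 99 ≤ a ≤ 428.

5

gcd(154, 69):
  154 = 2×69 + 16
  69 = 4×16 + 5
  16 = 3×5 + 1
  5 = 5×1
so gcd(154, 69) = 1.
Back-substitute for Bézout coefficients:
  1 = 16 - 3×5
  ... = 154×(13) + 69×(-29)
Scale by 56: particular solution (728, -1624); reduce a mod 69: (38, -84).
General solution: a = 38 + 69t, b = -84 - 154t for integer t.
99 ≤ 38 + 69t ≤ 428 gives t ∈ [1, 5], which is 5 values.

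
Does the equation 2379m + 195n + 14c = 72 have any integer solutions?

gcd(2379, 195) = 39.
gcd(39, 14) = 1.
1 divides 72, so integer solutions exist.

yes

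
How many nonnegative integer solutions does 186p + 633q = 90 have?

0

gcd(633, 186) = 3.
By Bézout, 186*(-17) + 633*(5) = 3.
One solution: (123, -36).
General: p = 123 + 211t, q = -36 - 62t.
p ≥ 0 ⇒ t ≥ 0; q ≥ 0 ⇒ t ≤ -1. So t ∈ [0, -1]: 0 solutions.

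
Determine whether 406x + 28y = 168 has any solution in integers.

yes

gcd(406, 28):
  406 = 14·28 + 14
  28 = 2·14
so gcd(406, 28) = 14.
14 divides 168, so integer solutions exist.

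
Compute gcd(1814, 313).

1

gcd(1814, 313):
  1814 = 5·313 + 249
  313 = 1·249 + 64
  249 = 3·64 + 57
  64 = 1·57 + 7
  57 = 8·7 + 1
  7 = 7·1
so gcd(1814, 313) = 1.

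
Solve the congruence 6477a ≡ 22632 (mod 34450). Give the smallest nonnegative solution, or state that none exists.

4216

gcd(34450, 6477):
  34450 = 5*6477 + 2065
  6477 = 3*2065 + 282
  2065 = 7*282 + 91
  282 = 3*91 + 9
  91 = 10*9 + 1
  9 = 9*1
so gcd(34450, 6477) = 1.
1 divides 22632, so solutions exist.
Back-substitute for Bézout coefficients:
  1 = 91 - 10*9
  ... = 6477*(-3787) + 34450*(712)
So 6477*(-3787) ≡ 1 (mod 34450); multiply by 22632: a ≡ -85707384 (mod 34450).
Smallest nonnegative: a = -85707384 mod 34450 = 4216.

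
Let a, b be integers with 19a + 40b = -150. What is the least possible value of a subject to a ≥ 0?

30

gcd(40, 19) = 1  (40 = 2×19 + 2, 19 = 9×2 + 1, 2 = 2×1).
1 divides -150, so solutions exist.
Back-substituting, 19×(19) + 40×(-9) = 1.
Scale by -150/1 = -150: (a₀, b₀) = (-2850, 1350).
General solution: a = -2850 + 40t, b = 1350 - 19t for integer t.
a ≥ 0: smallest is -2850 mod 40 = 30 (at t = 72), with b = -18.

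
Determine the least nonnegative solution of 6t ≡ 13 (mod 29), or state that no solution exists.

7

gcd(29, 6) = 1  (29 = 4*6 + 5, 6 = 1*5 + 1, 5 = 5*1).
1 divides 13, so solutions exist.
Back-substituting, 6*(5) + 29*(-1) = 1.
So 6*(5) ≡ 1 (mod 29); multiply by 13: t ≡ 65 (mod 29).
Smallest nonnegative: t = 65 mod 29 = 7.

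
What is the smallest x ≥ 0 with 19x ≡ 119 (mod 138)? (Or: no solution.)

gcd(138, 19) = 1  (138 = 7*19 + 5, 19 = 3*5 + 4, 5 = 1*4 + 1, 4 = 4*1).
1 divides 119, so solutions exist.
Back-substituting, 19*(-29) + 138*(4) = 1.
So 19*(-29) ≡ 1 (mod 138); multiply by 119: x ≡ -3451 (mod 138).
Smallest nonnegative: x = -3451 mod 138 = 137.

137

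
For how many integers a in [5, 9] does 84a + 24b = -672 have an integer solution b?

2

gcd(84, 24):
  84 = 3·24 + 12
  24 = 2·12
so gcd(84, 24) = 12.
Back-substitute for Bézout coefficients:
  12 = 84 - 3·24
  ... = 84·(1) + 24·(-3)
Scale by -56: particular solution (-56, 168); reduce a mod 2: (0, -28).
General solution: a = 0 + 2t, b = -28 - 7t for integer t.
5 ≤ 0 + 2t ≤ 9 gives t ∈ [3, 4], which is 2 values.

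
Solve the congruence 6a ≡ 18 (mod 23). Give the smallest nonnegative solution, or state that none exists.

gcd(23, 6) = 1  (23 = 3×6 + 5, 6 = 1×5 + 1, 5 = 5×1).
1 divides 18, so solutions exist.
Back-substituting, 6×(4) + 23×(-1) = 1.
So 6×(4) ≡ 1 (mod 23); multiply by 18: a ≡ 72 (mod 23).
Smallest nonnegative: a = 72 mod 23 = 3.

3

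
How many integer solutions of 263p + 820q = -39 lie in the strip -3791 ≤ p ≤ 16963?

26

gcd(820, 263) = 1.
By Bézout, 263×(-53) + 820×(17) = 1.
Particular solution: (427, -137).
General solution: p = 427 + 820t, q = -137 - 263t for integer t.
-3791 ≤ 427 + 820t ≤ 16963 gives t ∈ [-5, 20], which is 26 values.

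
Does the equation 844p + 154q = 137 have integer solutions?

no

gcd(844, 154):
  844 = 5×154 + 74
  154 = 2×74 + 6
  74 = 12×6 + 2
  6 = 3×2
so gcd(844, 154) = 2.
2 does not divide 137 (remainder 1), so no integer solutions.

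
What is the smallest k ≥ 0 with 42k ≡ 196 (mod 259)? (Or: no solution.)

gcd(259, 42):
  259 = 6·42 + 7
  42 = 6·7
so gcd(259, 42) = 7.
7 divides 196, so solutions exist.
Back-substitute for Bézout coefficients:
  7 = 259 - 6·42
  ... = 42·(-6) + 259·(1)
So 42·(-6) ≡ 7 (mod 259); multiply by 28: k ≡ -168 (mod 37).
Smallest nonnegative: k = -168 mod 37 = 17.

17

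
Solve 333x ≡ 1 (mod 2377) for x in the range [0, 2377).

1085

gcd(2377, 333):
  2377 = 7×333 + 46
  333 = 7×46 + 11
  46 = 4×11 + 2
  11 = 5×2 + 1
  2 = 2×1
so gcd(2377, 333) = 1.
Back-substitute for Bézout coefficients:
  1 = 11 - 5×2
  ... = 333×(1085) + 2377×(-152)
So 333×1085 ≡ 1 (mod 2377), and 1085 mod 2377 = 1085.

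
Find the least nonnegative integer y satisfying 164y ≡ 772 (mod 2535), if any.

623

gcd(2535, 164) = 1  (2535 = 15*164 + 75, 164 = 2*75 + 14, 75 = 5*14 + 5, 14 = 2*5 + 4, 5 = 1*4 + 1, 4 = 4*1).
1 divides 772, so solutions exist.
Back-substituting, 164*(-541) + 2535*(35) = 1.
So 164*(-541) ≡ 1 (mod 2535); multiply by 772: y ≡ -417652 (mod 2535).
Smallest nonnegative: y = -417652 mod 2535 = 623.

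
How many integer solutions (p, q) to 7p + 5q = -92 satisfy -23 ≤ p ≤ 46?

gcd(7, 5) = 1.
By Bézout, 7×(-2) + 5×(3) = 1.
Particular solution: (4, -24).
General solution: p = 4 + 5t, q = -24 - 7t for integer t.
-23 ≤ 4 + 5t ≤ 46 gives t ∈ [-5, 8], which is 14 values.

14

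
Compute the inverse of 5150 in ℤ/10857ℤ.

6023

gcd(10857, 5150):
  10857 = 2·5150 + 557
  5150 = 9·557 + 137
  557 = 4·137 + 9
  137 = 15·9 + 2
  9 = 4·2 + 1
  2 = 2·1
so gcd(10857, 5150) = 1.
Back-substitute for Bézout coefficients:
  1 = 9 - 4·2
  ... = 5150·(-4834) + 10857·(2293)
So 5150·-4834 ≡ 1 (mod 10857), and -4834 mod 10857 = 6023.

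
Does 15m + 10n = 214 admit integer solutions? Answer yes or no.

no

gcd(15, 10):
  15 = 1×10 + 5
  10 = 2×5
so gcd(15, 10) = 5.
5 does not divide 214 (remainder 4), so no integer solutions.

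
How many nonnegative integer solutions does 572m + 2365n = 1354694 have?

gcd(2365, 572):
  2365 = 4×572 + 77
  572 = 7×77 + 33
  77 = 2×33 + 11
  33 = 3×11
so gcd(2365, 572) = 11.
Back-substitute for Bézout coefficients:
  11 = 77 - 2×33
  ... = 572×(-62) + 2365×(15)
Scale by 123154: one solution is (-7635548, 1847310). Reduce m mod 215: (177, 530).
General: m = 177 + 215t, n = 530 - 52t.
m ≥ 0 ⇒ t ≥ 0; n ≥ 0 ⇒ t ≤ 10. So t ∈ [0, 10]: 11 solutions.

11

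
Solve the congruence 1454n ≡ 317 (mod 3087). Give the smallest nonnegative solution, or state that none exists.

2911

gcd(3087, 1454) = 1  (3087 = 2×1454 + 179, 1454 = 8×179 + 22, 179 = 8×22 + 3, 22 = 7×3 + 1, 3 = 3×1).
1 divides 317, so solutions exist.
Back-substituting, 1454×(983) + 3087×(-463) = 1.
So 1454×(983) ≡ 1 (mod 3087); multiply by 317: n ≡ 311611 (mod 3087).
Smallest nonnegative: n = 311611 mod 3087 = 2911.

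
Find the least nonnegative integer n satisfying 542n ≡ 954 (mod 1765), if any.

gcd(1765, 542) = 1.
1 divides 954, so solutions exist.
By Bézout, 542×(-127) + 1765×(39) = 1.
So 542×(-127) ≡ 1 (mod 1765); multiply by 954: n ≡ -121158 (mod 1765).
Smallest nonnegative: n = -121158 mod 1765 = 627.

627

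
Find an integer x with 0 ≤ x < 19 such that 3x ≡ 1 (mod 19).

gcd(19, 3):
  19 = 6*3 + 1
  3 = 3*1
so gcd(19, 3) = 1.
Back-substitute for Bézout coefficients:
  1 = 19 - 6*3
  ... = 3*(-6) + 19*(1)
So 3*-6 ≡ 1 (mod 19), and -6 mod 19 = 13.

13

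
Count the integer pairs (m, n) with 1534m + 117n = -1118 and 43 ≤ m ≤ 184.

gcd(1534, 117) = 13  (1534 = 13×117 + 13, 117 = 9×13).
Back-substituting, 1534×(1) + 117×(-13) = 13.
Scale by -86: particular solution (-86, 1118); reduce m mod 9: (4, -62).
General solution: m = 4 + 9t, n = -62 - 118t for integer t.
43 ≤ 4 + 9t ≤ 184 gives t ∈ [5, 20], which is 16 values.

16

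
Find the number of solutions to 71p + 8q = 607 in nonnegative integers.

gcd(71, 8):
  71 = 8*8 + 7
  8 = 1*7 + 1
  7 = 7*1
so gcd(71, 8) = 1.
Back-substitute for Bézout coefficients:
  1 = 8 - 1*7
  ... = 71*(-1) + 8*(9)
Scale by 607: one solution is (-607, 5463). Reduce p mod 8: (1, 67).
General: p = 1 + 8t, q = 67 - 71t.
p ≥ 0 ⇒ t ≥ 0; q ≥ 0 ⇒ t ≤ 0. So t ∈ [0, 0]: 1 solution.

1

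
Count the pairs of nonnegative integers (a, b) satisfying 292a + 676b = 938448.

19

gcd(676, 292) = 4  (676 = 2·292 + 92, 292 = 3·92 + 16, 92 = 5·16 + 12, 16 = 1·12 + 4, 12 = 3·4).
Back-substituting, 292·(44) + 676·(-19) = 4.
Scale by 234612: one solution is (10322928, -4457628). Reduce a mod 169: (70, 1358).
General: a = 70 + 169t, b = 1358 - 73t.
a ≥ 0 ⇒ t ≥ 0; b ≥ 0 ⇒ t ≤ 18. So t ∈ [0, 18]: 19 solutions.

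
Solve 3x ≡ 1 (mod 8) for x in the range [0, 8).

gcd(8, 3) = 1  (8 = 2·3 + 2, 3 = 1·2 + 1, 2 = 2·1).
Back-substituting, 3·(3) + 8·(-1) = 1.
So 3·3 ≡ 1 (mod 8), and 3 mod 8 = 3.

3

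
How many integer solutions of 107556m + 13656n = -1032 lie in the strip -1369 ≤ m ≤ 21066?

19

gcd(107556, 13656):
  107556 = 7*13656 + 11964
  13656 = 1*11964 + 1692
  11964 = 7*1692 + 120
  1692 = 14*120 + 12
  120 = 10*12
so gcd(107556, 13656) = 12.
Back-substitute for Bézout coefficients:
  12 = 1692 - 14*120
  ... = 107556*(-113) + 13656*(890)
Scale by -86: particular solution (9718, -76540); reduce m mod 1138: (614, -4836).
General solution: m = 614 + 1138t, n = -4836 - 8963t for integer t.
-1369 ≤ 614 + 1138t ≤ 21066 gives t ∈ [-1, 17], which is 19 values.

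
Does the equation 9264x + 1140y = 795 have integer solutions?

no

gcd(9264, 1140) = 12.
12 does not divide 795 (remainder 3), so no integer solutions.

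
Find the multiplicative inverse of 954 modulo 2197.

gcd(2197, 954):
  2197 = 2·954 + 289
  954 = 3·289 + 87
  289 = 3·87 + 28
  87 = 3·28 + 3
  28 = 9·3 + 1
  3 = 3·1
so gcd(2197, 954) = 1.
Back-substitute for Bézout coefficients:
  1 = 28 - 9·3
  ... = 954·(-707) + 2197·(307)
So 954·-707 ≡ 1 (mod 2197), and -707 mod 2197 = 1490.

1490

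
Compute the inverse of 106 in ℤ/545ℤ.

gcd(545, 106) = 1.
By Bézout, 106·(36) + 545·(-7) = 1.
So 106·36 ≡ 1 (mod 545), and 36 mod 545 = 36.

36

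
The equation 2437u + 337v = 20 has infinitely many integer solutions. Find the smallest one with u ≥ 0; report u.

gcd(2437, 337):
  2437 = 7·337 + 78
  337 = 4·78 + 25
  78 = 3·25 + 3
  25 = 8·3 + 1
  3 = 3·1
so gcd(2437, 337) = 1.
1 divides 20, so solutions exist.
Back-substitute for Bézout coefficients:
  1 = 25 - 8·3
  ... = 2437·(-108) + 337·(781)
Scale by 20/1 = 20: (u₀, v₀) = (-2160, 15620).
General solution: u = -2160 + 337t, v = 15620 - 2437t for integer t.
u ≥ 0: smallest is -2160 mod 337 = 199 (at t = 7), with v = -1439.

199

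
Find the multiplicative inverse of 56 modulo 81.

68

gcd(81, 56):
  81 = 1·56 + 25
  56 = 2·25 + 6
  25 = 4·6 + 1
  6 = 6·1
so gcd(81, 56) = 1.
Back-substitute for Bézout coefficients:
  1 = 25 - 4·6
  ... = 56·(-13) + 81·(9)
So 56·-13 ≡ 1 (mod 81), and -13 mod 81 = 68.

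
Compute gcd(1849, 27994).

1

gcd(27994, 1849) = 1  (27994 = 15·1849 + 259, 1849 = 7·259 + 36, 259 = 7·36 + 7, 36 = 5·7 + 1, 7 = 7·1).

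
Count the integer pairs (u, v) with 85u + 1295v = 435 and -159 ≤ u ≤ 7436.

gcd(1295, 85) = 5  (1295 = 15*85 + 20, 85 = 4*20 + 5, 20 = 4*5).
Back-substituting, 85*(61) + 1295*(-4) = 5.
Scale by 87: particular solution (5307, -348); reduce u mod 259: (127, -8).
General solution: u = 127 + 259t, v = -8 - 17t for integer t.
-159 ≤ 127 + 259t ≤ 7436 gives t ∈ [-1, 28], which is 30 values.

30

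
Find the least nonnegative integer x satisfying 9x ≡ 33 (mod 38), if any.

gcd(38, 9):
  38 = 4·9 + 2
  9 = 4·2 + 1
  2 = 2·1
so gcd(38, 9) = 1.
1 divides 33, so solutions exist.
Back-substitute for Bézout coefficients:
  1 = 9 - 4·2
  ... = 9·(17) + 38·(-4)
So 9·(17) ≡ 1 (mod 38); multiply by 33: x ≡ 561 (mod 38).
Smallest nonnegative: x = 561 mod 38 = 29.

29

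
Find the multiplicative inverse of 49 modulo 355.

gcd(355, 49) = 1  (355 = 7*49 + 12, 49 = 4*12 + 1, 12 = 12*1).
Back-substituting, 49*(29) + 355*(-4) = 1.
So 49*29 ≡ 1 (mod 355), and 29 mod 355 = 29.

29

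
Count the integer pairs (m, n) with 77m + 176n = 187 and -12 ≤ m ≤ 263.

18

gcd(176, 77) = 11  (176 = 2*77 + 22, 77 = 3*22 + 11, 22 = 2*11).
Back-substituting, 77*(7) + 176*(-3) = 11.
Scale by 17: particular solution (119, -51); reduce m mod 16: (7, -2).
General solution: m = 7 + 16t, n = -2 - 7t for integer t.
-12 ≤ 7 + 16t ≤ 263 gives t ∈ [-1, 16], which is 18 values.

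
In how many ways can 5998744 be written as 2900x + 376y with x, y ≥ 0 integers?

22

gcd(2900, 376) = 4  (2900 = 7*376 + 268, 376 = 1*268 + 108, 268 = 2*108 + 52, 108 = 2*52 + 4, 52 = 13*4).
Back-substituting, 2900*(-7) + 376*(54) = 4.
Scale by 1499686: one solution is (-10497802, 80983044). Reduce x mod 94: (24, 15769).
General: x = 24 + 94t, y = 15769 - 725t.
x ≥ 0 ⇒ t ≥ 0; y ≥ 0 ⇒ t ≤ 21. So t ∈ [0, 21]: 22 solutions.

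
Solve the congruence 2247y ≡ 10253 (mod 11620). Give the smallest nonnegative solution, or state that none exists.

gcd(11620, 2247) = 7.
7 does not divide 10253, so the congruence has no solution.

no solution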